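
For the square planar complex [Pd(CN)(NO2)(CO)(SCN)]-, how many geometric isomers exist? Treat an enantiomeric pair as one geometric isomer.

A square has two trans pairs of vertices; adjacent vertices are cis.
Systematic placement gives 3 geometric isomers: (CN/NO2 trans, CO/SCN trans); (CN/SCN trans, CO/NO2 trans); (CN/CO trans, NO2/SCN trans).

3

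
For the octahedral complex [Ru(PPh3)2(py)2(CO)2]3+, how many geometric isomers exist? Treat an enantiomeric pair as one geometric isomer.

An octahedron has six vertices in three trans pairs; every non-trans pair is cis.
There are 5 geometric isomers: PPh3 trans, py trans, CO trans; PPh3 cis, py cis, CO trans; PPh3 cis, py trans, CO cis; PPh3 cis, py cis, CO cis (chiral); PPh3 trans, py cis, CO cis.

5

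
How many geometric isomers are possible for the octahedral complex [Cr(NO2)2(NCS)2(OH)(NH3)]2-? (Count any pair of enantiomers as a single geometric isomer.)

6

In an octahedral complex each vertex has one trans partner and four cis neighbours.
Systematic placement gives 6 geometric isomers: NO2 cis, NCS trans; NO2 trans, NCS trans; NO2 cis, NCS cis (3 arrangements, 2 chiral); NO2 trans, NCS cis.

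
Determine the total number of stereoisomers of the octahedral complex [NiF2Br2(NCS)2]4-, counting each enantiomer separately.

6

The six octahedral sites form three mutually perpendicular trans pairs.
The distinct arrangements are (5 in all): F trans, Br trans, NCS trans; F cis, Br trans, NCS cis; F cis, Br cis, NCS trans; F cis, Br cis, NCS cis (chiral); F trans, Br cis, NCS cis.
One of these lacks any improper symmetry element and so occurs as an enantiomeric pair, giving 5 + 1 = 6 stereoisomers in total.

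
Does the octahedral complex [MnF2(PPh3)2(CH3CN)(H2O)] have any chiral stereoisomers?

yes

An octahedron has six vertices in three trans pairs; every non-trans pair is cis.
There are 6 geometric isomers: F cis, PPh3 trans; F cis, PPh3 cis (3 arrangements, 2 chiral); F trans, PPh3 trans; F trans, PPh3 cis.
Of these, 2 lack any improper symmetry element and so occur as enantiomeric pairs, giving 6 + 2 = 8 stereoisomers in total.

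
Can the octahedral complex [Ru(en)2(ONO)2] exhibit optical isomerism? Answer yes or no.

yes

An octahedron has six vertices in three trans pairs; every non-trans pair is cis.
Each en is bidentate and must span two cis positions.
There are 2 geometric isomers: ONO trans; ONO cis (chiral).
One of these lacks any improper symmetry element and so occurs as an enantiomeric pair, giving 2 + 1 = 3 stereoisomers in total.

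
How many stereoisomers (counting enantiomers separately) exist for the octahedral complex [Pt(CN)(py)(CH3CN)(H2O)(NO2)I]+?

Exhaustive case analysis gives 15 geometric isomers.
Of these, 15 lack any improper symmetry element and so occur as enantiomeric pairs, giving 15 + 15 = 30 stereoisomers in total.

30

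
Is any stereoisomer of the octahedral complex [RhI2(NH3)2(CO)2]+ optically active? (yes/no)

An octahedron has six vertices in three trans pairs; every non-trans pair is cis.
Systematic placement gives 5 geometric isomers: I trans, NH3 trans, CO trans; I cis, NH3 cis, CO trans; I cis, NH3 trans, CO cis; I cis, NH3 cis, CO cis (chiral); I trans, NH3 cis, CO cis.
One of these lacks any improper symmetry element and so occurs as an enantiomeric pair, giving 5 + 1 = 6 stereoisomers in total.

yes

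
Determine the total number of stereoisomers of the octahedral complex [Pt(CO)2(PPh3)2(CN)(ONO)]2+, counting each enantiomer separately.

8

Systematic placement gives 6 geometric isomers: CO cis, PPh3 trans; CO cis, PPh3 cis (3 arrangements, 2 chiral); CO trans, PPh3 trans; CO trans, PPh3 cis.
Of these, 2 lack any improper symmetry element and so occur as enantiomeric pairs, giving 6 + 2 = 8 stereoisomers in total.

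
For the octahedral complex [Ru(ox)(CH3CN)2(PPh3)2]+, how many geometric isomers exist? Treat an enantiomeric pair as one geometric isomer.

3

Each ox is bidentate and must span two cis positions.
Working through the distinct placements yields 3 geometric isomers: CH3CN trans, PPh3 cis; CH3CN cis, PPh3 cis (chiral); CH3CN cis, PPh3 trans.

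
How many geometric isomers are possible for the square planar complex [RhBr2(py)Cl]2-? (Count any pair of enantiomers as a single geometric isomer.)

2

Systematic placement gives 2 geometric isomers: Br cis; Br trans.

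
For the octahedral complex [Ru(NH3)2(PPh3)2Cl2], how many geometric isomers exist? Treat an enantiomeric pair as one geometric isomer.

In an octahedral complex each vertex has one trans partner and four cis neighbours.
The distinct arrangements are (5 in all): NH3 trans, PPh3 trans, Cl trans; NH3 cis, PPh3 cis, Cl trans; NH3 cis, PPh3 trans, Cl cis; NH3 cis, PPh3 cis, Cl cis (chiral); NH3 trans, PPh3 cis, Cl cis.

5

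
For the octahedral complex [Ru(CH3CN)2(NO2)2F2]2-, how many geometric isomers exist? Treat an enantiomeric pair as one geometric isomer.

An octahedron has six vertices in three trans pairs; every non-trans pair is cis.
The distinct arrangements are (5 in all): CH3CN trans, NO2 trans, F trans; CH3CN trans, NO2 cis, F cis; CH3CN cis, NO2 trans, F cis; CH3CN cis, NO2 cis, F cis (chiral); CH3CN cis, NO2 cis, F trans.

5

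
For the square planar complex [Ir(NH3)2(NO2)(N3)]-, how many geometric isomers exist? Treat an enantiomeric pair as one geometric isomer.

In a square planar complex each vertex has one trans partner and two cis neighbours.
Systematic placement gives 2 geometric isomers: NH3 cis; NH3 trans.

2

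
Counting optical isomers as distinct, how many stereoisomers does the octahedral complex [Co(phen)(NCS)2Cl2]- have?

4

In an octahedral complex each vertex has one trans partner and four cis neighbours.
Each phen is bidentate and must span two cis positions.
Working through the distinct placements yields 3 geometric isomers: NCS cis, Cl trans; NCS cis, Cl cis (chiral); NCS trans, Cl cis.
One of these lacks any improper symmetry element and so occurs as an enantiomeric pair, giving 3 + 1 = 4 stereoisomers in total.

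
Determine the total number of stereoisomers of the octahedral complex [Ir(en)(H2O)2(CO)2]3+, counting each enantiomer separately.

An octahedron has six vertices in three trans pairs; every non-trans pair is cis.
Each en is bidentate and must span two cis positions.
There are 3 geometric isomers: H2O cis, CO trans; H2O cis, CO cis (chiral); H2O trans, CO cis.
One of these lacks any improper symmetry element and so occurs as an enantiomeric pair, giving 3 + 1 = 4 stereoisomers in total.

4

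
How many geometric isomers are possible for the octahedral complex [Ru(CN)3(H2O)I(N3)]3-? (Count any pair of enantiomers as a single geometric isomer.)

There are 4 geometric isomers: CN mer (3 arrangements); CN fac (chiral).

4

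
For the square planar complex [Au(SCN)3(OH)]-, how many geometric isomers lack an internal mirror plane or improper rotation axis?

In a square planar complex each vertex has one trans partner and two cis neighbours.
Only one geometric arrangement is possible.

0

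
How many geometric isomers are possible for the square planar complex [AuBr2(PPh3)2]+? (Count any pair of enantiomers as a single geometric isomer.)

2

A square has two trans pairs of vertices; adjacent vertices are cis.
Systematic placement gives 2 geometric isomers: Br cis; Br trans.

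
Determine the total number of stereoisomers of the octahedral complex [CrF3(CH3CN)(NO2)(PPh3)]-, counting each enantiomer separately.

5

An octahedron has six vertices in three trans pairs; every non-trans pair is cis.
Working through the distinct placements yields 4 geometric isomers: F mer (3 arrangements); F fac (chiral).
One of these lacks any improper symmetry element and so occurs as an enantiomeric pair, giving 4 + 1 = 5 stereoisomers in total.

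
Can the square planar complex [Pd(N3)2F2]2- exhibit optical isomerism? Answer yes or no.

In a square planar complex each vertex has one trans partner and two cis neighbours.
Systematic placement gives 2 geometric isomers: N3 cis; N3 trans.
Each arrangement has an internal mirror plane or centre of symmetry, so none is chiral.

no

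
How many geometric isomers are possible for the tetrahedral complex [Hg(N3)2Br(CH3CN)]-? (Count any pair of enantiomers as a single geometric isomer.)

1

In a tetrahedral complex all four positions are equivalent and every pair of ligands is adjacent — there is no cis/trans distinction.
Only one geometric arrangement is possible.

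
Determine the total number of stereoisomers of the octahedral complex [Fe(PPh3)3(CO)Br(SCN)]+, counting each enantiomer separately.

In an octahedral complex each vertex has one trans partner and four cis neighbours.
The distinct arrangements are (4 in all): PPh3 mer (3 arrangements); PPh3 fac (chiral).
One of these lacks any improper symmetry element and so occurs as an enantiomeric pair, giving 4 + 1 = 5 stereoisomers in total.

5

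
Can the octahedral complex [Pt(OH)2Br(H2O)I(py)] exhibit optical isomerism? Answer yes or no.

yes

An octahedron has six vertices in three trans pairs; every non-trans pair is cis.
Exhaustive case analysis gives 9 geometric isomers.
Of these, 6 lack any improper symmetry element and so occur as enantiomeric pairs, giving 9 + 6 = 15 stereoisomers in total.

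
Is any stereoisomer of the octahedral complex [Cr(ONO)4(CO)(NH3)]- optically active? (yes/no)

no

There are 2 geometric isomers: CO and NH3 mutually trans; CO and NH3 mutually cis.
Each arrangement has an internal mirror plane or centre of symmetry, so none is chiral.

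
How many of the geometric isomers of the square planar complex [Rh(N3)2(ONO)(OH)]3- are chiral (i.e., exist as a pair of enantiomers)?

In a square planar complex each vertex has one trans partner and two cis neighbours.
The distinct arrangements are (2 in all): N3 cis; N3 trans.
Each arrangement has an internal mirror plane or centre of symmetry, so none is chiral.

0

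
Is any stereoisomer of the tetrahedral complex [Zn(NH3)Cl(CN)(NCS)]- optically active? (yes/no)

Only one geometric arrangement is possible; it has no improper symmetry element, so it exists as a pair of enantiomers (2 stereoisomers).

yes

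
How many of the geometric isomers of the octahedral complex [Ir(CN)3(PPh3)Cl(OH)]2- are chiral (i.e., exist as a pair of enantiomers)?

1

The six octahedral sites form three mutually perpendicular trans pairs.
Systematic placement gives 4 geometric isomers: CN mer (3 arrangements); CN fac (chiral).
One of these lacks any improper symmetry element and so occurs as an enantiomeric pair, giving 4 + 1 = 5 stereoisomers in total.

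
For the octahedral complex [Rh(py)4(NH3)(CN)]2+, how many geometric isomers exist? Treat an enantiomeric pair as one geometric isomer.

2

The distinct arrangements are (2 in all): NH3 and CN mutually trans; NH3 and CN mutually cis.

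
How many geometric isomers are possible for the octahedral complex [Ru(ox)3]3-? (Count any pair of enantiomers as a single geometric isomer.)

The six octahedral sites form three mutually perpendicular trans pairs.
Each ox is bidentate and must span two cis positions.
Only one geometric arrangement is possible; it has no improper symmetry element, so it exists as a pair of enantiomers (2 stereoisomers).

1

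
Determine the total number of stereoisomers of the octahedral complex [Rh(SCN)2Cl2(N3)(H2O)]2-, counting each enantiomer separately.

In an octahedral complex each vertex has one trans partner and four cis neighbours.
Systematic placement gives 6 geometric isomers: SCN trans, Cl trans; SCN cis, Cl trans; SCN trans, Cl cis; SCN cis, Cl cis (3 arrangements, 2 chiral).
Of these, 2 lack any improper symmetry element and so occur as enantiomeric pairs, giving 6 + 2 = 8 stereoisomers in total.

8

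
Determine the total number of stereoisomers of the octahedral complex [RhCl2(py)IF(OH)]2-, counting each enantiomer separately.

Placing the ligands in turn and identifying arrangements related by rotation or reflection leaves 9 distinct geometric isomers.
Of these, 6 lack any improper symmetry element and so occur as enantiomeric pairs, giving 9 + 6 = 15 stereoisomers in total.

15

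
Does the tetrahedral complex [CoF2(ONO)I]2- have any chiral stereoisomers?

no

All four vertices of a tetrahedron are equivalent and mutually adjacent, so cis/trans isomerism cannot arise.
Only one geometric arrangement is possible.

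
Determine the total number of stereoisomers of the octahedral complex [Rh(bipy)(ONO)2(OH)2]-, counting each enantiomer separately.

In an octahedral complex each vertex has one trans partner and four cis neighbours.
Each bipy is bidentate and must span two cis positions.
Working through the distinct placements yields 3 geometric isomers: ONO cis, OH trans; ONO cis, OH cis (chiral); ONO trans, OH cis.
One of these lacks any improper symmetry element and so occurs as an enantiomeric pair, giving 3 + 1 = 4 stereoisomers in total.

4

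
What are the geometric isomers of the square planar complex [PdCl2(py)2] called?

cis and trans

In a square planar complex each vertex has one trans partner and two cis neighbours.
Working through the distinct placements yields 2 geometric isomers: Cl cis; Cl trans.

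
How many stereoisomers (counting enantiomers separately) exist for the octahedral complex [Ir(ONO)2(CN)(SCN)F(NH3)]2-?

15

The six octahedral sites form three mutually perpendicular trans pairs.
Exhaustive case analysis gives 9 geometric isomers.
Of these, 6 lack any improper symmetry element and so occur as enantiomeric pairs, giving 9 + 6 = 15 stereoisomers in total.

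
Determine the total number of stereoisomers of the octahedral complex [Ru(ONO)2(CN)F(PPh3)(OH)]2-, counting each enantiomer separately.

15

The six octahedral sites form three mutually perpendicular trans pairs.
Exhaustive case analysis gives 9 geometric isomers.
Of these, 6 lack any improper symmetry element and so occur as enantiomeric pairs, giving 9 + 6 = 15 stereoisomers in total.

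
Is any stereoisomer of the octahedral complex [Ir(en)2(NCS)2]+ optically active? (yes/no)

yes

An octahedron has six vertices in three trans pairs; every non-trans pair is cis.
Each en is bidentate and must span two cis positions.
The distinct arrangements are (2 in all): NCS trans; NCS cis (chiral).
One of these lacks any improper symmetry element and so occurs as an enantiomeric pair, giving 2 + 1 = 3 stereoisomers in total.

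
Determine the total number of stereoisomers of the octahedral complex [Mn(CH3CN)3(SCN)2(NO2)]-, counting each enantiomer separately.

The six octahedral sites form three mutually perpendicular trans pairs.
Working through the distinct placements yields 3 geometric isomers: CH3CN mer, SCN trans; CH3CN mer, SCN cis; CH3CN fac, SCN cis.
Each arrangement has an internal mirror plane or centre of symmetry, so none is chiral.

3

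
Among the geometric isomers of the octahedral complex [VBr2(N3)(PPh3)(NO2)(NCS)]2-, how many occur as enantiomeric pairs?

6

Exhaustive case analysis gives 9 geometric isomers.
Of these, 6 lack any improper symmetry element and so occur as enantiomeric pairs, giving 9 + 6 = 15 stereoisomers in total.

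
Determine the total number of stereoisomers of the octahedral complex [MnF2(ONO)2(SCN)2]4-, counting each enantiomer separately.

6

The six octahedral sites form three mutually perpendicular trans pairs.
Working through the distinct placements yields 5 geometric isomers: F trans, ONO trans, SCN trans; F trans, ONO cis, SCN cis; F cis, ONO cis, SCN trans; F cis, ONO cis, SCN cis (chiral); F cis, ONO trans, SCN cis.
One of these lacks any improper symmetry element and so occurs as an enantiomeric pair, giving 5 + 1 = 6 stereoisomers in total.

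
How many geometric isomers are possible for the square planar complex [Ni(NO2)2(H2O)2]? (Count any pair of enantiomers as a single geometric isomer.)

2

In a square planar complex each vertex has one trans partner and two cis neighbours.
There are 2 geometric isomers: NO2 cis; NO2 trans.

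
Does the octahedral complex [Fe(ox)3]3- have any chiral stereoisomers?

Each ox is bidentate and must span two cis positions.
Only one geometric arrangement is possible; it has no improper symmetry element, so it exists as a pair of enantiomers (2 stereoisomers).

yes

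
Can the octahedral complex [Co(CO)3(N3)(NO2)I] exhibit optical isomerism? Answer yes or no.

yes

Systematic placement gives 4 geometric isomers: CO mer (3 arrangements); CO fac (chiral).
One of these lacks any improper symmetry element and so occurs as an enantiomeric pair, giving 4 + 1 = 5 stereoisomers in total.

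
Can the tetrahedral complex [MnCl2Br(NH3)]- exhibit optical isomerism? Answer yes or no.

no

In a tetrahedral complex all four positions are equivalent and every pair of ligands is adjacent — there is no cis/trans distinction.
Only one geometric arrangement is possible.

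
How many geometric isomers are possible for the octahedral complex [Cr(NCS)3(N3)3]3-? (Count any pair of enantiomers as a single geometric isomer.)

2

The six octahedral sites form three mutually perpendicular trans pairs.
There are 2 geometric isomers: NCS mer; NCS fac.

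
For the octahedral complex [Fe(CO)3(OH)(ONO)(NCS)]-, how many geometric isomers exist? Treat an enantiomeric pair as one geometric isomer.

The distinct arrangements are (4 in all): CO mer (3 arrangements); CO fac (chiral).

4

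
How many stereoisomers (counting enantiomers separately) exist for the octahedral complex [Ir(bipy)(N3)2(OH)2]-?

An octahedron has six vertices in three trans pairs; every non-trans pair is cis.
Each bipy is bidentate and must span two cis positions.
There are 3 geometric isomers: N3 trans, OH cis; N3 cis, OH cis (chiral); N3 cis, OH trans.
One of these lacks any improper symmetry element and so occurs as an enantiomeric pair, giving 3 + 1 = 4 stereoisomers in total.

4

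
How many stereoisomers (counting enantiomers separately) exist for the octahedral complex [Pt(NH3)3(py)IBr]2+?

5

The six octahedral sites form three mutually perpendicular trans pairs.
There are 4 geometric isomers: NH3 mer (3 arrangements); NH3 fac (chiral).
One of these lacks any improper symmetry element and so occurs as an enantiomeric pair, giving 4 + 1 = 5 stereoisomers in total.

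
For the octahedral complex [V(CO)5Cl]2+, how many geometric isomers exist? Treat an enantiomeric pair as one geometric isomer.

An octahedron has six vertices in three trans pairs; every non-trans pair is cis.
Only one geometric arrangement is possible.

1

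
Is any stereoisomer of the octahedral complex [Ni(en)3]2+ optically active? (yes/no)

yes

Each en is bidentate and must span two cis positions.
Only one geometric arrangement is possible; it has no improper symmetry element, so it exists as a pair of enantiomers (2 stereoisomers).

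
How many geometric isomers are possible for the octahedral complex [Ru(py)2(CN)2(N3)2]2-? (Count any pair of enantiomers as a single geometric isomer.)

In an octahedral complex each vertex has one trans partner and four cis neighbours.
Systematic placement gives 5 geometric isomers: py trans, CN trans, N3 trans; py cis, CN trans, N3 cis; py trans, CN cis, N3 cis; py cis, CN cis, N3 cis (chiral); py cis, CN cis, N3 trans.

5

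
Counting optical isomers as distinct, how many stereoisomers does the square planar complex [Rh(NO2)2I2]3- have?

A square has two trans pairs of vertices; adjacent vertices are cis.
The distinct arrangements are (2 in all): NO2 cis; NO2 trans.
Each arrangement has an internal mirror plane or centre of symmetry, so none is chiral.

2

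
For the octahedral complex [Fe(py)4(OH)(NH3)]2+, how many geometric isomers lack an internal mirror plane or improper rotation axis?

An octahedron has six vertices in three trans pairs; every non-trans pair is cis.
Systematic placement gives 2 geometric isomers: OH and NH3 mutually trans; OH and NH3 mutually cis.
Each arrangement has an internal mirror plane or centre of symmetry, so none is chiral.

0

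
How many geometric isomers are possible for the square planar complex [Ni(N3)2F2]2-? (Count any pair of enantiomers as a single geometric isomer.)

2

In a square planar complex each vertex has one trans partner and two cis neighbours.
There are 2 geometric isomers: N3 cis; N3 trans.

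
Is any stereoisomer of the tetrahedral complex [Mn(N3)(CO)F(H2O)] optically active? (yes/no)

yes

In a tetrahedral complex all four positions are equivalent and every pair of ligands is adjacent — there is no cis/trans distinction.
Only one geometric arrangement is possible; it has no improper symmetry element, so it exists as a pair of enantiomers (2 stereoisomers).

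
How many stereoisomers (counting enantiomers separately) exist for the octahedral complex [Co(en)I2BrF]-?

In an octahedral complex each vertex has one trans partner and four cis neighbours.
Each en is bidentate and must span two cis positions.
Working through the distinct placements yields 4 geometric isomers: I cis (3 arrangements, 2 chiral); I trans.
Of these, 2 lack any improper symmetry element and so occur as enantiomeric pairs, giving 4 + 2 = 6 stereoisomers in total.

6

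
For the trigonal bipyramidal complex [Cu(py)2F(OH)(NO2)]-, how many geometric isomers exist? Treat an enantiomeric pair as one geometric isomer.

7

Placing the ligands in turn and identifying arrangements related by rotation or reflection leaves 7 distinct geometric isomers.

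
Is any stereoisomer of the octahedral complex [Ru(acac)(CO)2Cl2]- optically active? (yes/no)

The six octahedral sites form three mutually perpendicular trans pairs.
Each acac is bidentate and must span two cis positions.
Systematic placement gives 3 geometric isomers: CO trans, Cl cis; CO cis, Cl cis (chiral); CO cis, Cl trans.
One of these lacks any improper symmetry element and so occurs as an enantiomeric pair, giving 3 + 1 = 4 stereoisomers in total.

yes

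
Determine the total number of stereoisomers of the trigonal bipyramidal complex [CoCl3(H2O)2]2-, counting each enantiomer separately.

3

In a trigonal bipyramid the two axial positions differ from the three equatorial ones.
Working through the distinct placements yields 3 geometric isomers: H2O both equatorial; H2O one axial, one equatorial; H2O both axial.
Each arrangement has an internal mirror plane or centre of symmetry, so none is chiral.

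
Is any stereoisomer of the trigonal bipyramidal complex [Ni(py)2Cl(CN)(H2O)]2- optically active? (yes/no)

yes

Exhaustive case analysis gives 7 geometric isomers.
Of these, 3 lack any improper symmetry element and so occur as enantiomeric pairs, giving 7 + 3 = 10 stereoisomers in total.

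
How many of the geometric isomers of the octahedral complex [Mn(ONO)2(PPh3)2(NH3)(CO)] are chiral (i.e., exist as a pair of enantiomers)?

An octahedron has six vertices in three trans pairs; every non-trans pair is cis.
There are 6 geometric isomers: ONO trans, PPh3 trans; ONO cis, PPh3 cis (3 arrangements, 2 chiral); ONO cis, PPh3 trans; ONO trans, PPh3 cis.
Of these, 2 lack any improper symmetry element and so occur as enantiomeric pairs, giving 6 + 2 = 8 stereoisomers in total.

2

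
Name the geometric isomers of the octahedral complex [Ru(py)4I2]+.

cis and trans

The six octahedral sites form three mutually perpendicular trans pairs.
Working through the distinct placements yields 2 geometric isomers: I trans; I cis.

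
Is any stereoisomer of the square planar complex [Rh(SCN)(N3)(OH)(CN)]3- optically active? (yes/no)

no

A square has two trans pairs of vertices; adjacent vertices are cis.
Systematic placement gives 3 geometric isomers: (CN/OH trans, N3/SCN trans); (CN/SCN trans, N3/OH trans); (CN/N3 trans, OH/SCN trans).
Each arrangement has an internal mirror plane or centre of symmetry, so none is chiral.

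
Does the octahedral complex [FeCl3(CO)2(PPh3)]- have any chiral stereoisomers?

In an octahedral complex each vertex has one trans partner and four cis neighbours.
There are 3 geometric isomers: Cl mer, CO trans; Cl fac, CO cis; Cl mer, CO cis.
Each arrangement has an internal mirror plane or centre of symmetry, so none is chiral.

no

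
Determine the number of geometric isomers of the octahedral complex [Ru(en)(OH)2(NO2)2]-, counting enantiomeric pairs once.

An octahedron has six vertices in three trans pairs; every non-trans pair is cis.
Each en is bidentate and must span two cis positions.
The distinct arrangements are (3 in all): OH cis, NO2 trans; OH cis, NO2 cis (chiral); OH trans, NO2 cis.

3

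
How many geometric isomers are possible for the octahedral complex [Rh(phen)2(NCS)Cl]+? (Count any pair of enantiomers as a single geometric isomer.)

2

In an octahedral complex each vertex has one trans partner and four cis neighbours.
Each phen is bidentate and must span two cis positions.
There are 2 geometric isomers: NCS and Cl mutually trans; NCS and Cl mutually cis (chiral).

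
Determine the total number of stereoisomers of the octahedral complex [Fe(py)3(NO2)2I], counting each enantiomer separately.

The six octahedral sites form three mutually perpendicular trans pairs.
Working through the distinct placements yields 3 geometric isomers: py mer, NO2 cis; py mer, NO2 trans; py fac, NO2 cis.
Each arrangement has an internal mirror plane or centre of symmetry, so none is chiral.

3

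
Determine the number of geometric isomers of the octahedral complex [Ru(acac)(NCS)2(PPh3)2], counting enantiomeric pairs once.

3

Each acac is bidentate and must span two cis positions.
There are 3 geometric isomers: NCS trans, PPh3 cis; NCS cis, PPh3 cis (chiral); NCS cis, PPh3 trans.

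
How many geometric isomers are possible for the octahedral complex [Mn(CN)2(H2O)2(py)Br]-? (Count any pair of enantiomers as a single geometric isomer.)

6

The six octahedral sites form three mutually perpendicular trans pairs.
There are 6 geometric isomers: CN cis, H2O cis (3 arrangements, 2 chiral); CN cis, H2O trans; CN trans, H2O cis; CN trans, H2O trans.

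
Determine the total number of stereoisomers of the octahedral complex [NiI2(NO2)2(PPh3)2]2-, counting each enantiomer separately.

Working through the distinct placements yields 5 geometric isomers: I trans, NO2 trans, PPh3 trans; I trans, NO2 cis, PPh3 cis; I cis, NO2 cis, PPh3 trans; I cis, NO2 cis, PPh3 cis (chiral); I cis, NO2 trans, PPh3 cis.
One of these lacks any improper symmetry element and so occurs as an enantiomeric pair, giving 5 + 1 = 6 stereoisomers in total.

6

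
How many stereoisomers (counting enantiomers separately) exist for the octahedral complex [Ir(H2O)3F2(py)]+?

3

An octahedron has six vertices in three trans pairs; every non-trans pair is cis.
The distinct arrangements are (3 in all): H2O mer, F trans; H2O fac, F cis; H2O mer, F cis.
Each arrangement has an internal mirror plane or centre of symmetry, so none is chiral.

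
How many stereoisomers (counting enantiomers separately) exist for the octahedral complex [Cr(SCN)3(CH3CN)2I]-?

The six octahedral sites form three mutually perpendicular trans pairs.
There are 3 geometric isomers: SCN mer, CH3CN trans; SCN mer, CH3CN cis; SCN fac, CH3CN cis.
Each arrangement has an internal mirror plane or centre of symmetry, so none is chiral.

3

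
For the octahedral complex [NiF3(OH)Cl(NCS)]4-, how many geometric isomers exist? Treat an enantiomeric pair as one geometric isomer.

The six octahedral sites form three mutually perpendicular trans pairs.
The distinct arrangements are (4 in all): F mer (3 arrangements); F fac (chiral).

4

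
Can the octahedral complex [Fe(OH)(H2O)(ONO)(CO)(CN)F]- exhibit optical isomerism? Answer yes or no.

yes

The six octahedral sites form three mutually perpendicular trans pairs.
Exhaustive case analysis gives 15 geometric isomers.
Of these, 15 lack any improper symmetry element and so occur as enantiomeric pairs, giving 15 + 15 = 30 stereoisomers in total.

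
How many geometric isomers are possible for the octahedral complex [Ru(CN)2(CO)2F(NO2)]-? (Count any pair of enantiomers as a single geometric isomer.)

In an octahedral complex each vertex has one trans partner and four cis neighbours.
Systematic placement gives 6 geometric isomers: CN trans, CO trans; CN trans, CO cis; CN cis, CO cis (3 arrangements, 2 chiral); CN cis, CO trans.

6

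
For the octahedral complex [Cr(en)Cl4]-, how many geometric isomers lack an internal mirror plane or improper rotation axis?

In an octahedral complex each vertex has one trans partner and four cis neighbours.
Each en is bidentate and must span two cis positions.
Only one geometric arrangement is possible.

0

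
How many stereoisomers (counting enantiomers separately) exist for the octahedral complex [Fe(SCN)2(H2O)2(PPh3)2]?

An octahedron has six vertices in three trans pairs; every non-trans pair is cis.
The distinct arrangements are (5 in all): SCN trans, H2O trans, PPh3 trans; SCN cis, H2O trans, PPh3 cis; SCN trans, H2O cis, PPh3 cis; SCN cis, H2O cis, PPh3 cis (chiral); SCN cis, H2O cis, PPh3 trans.
One of these lacks any improper symmetry element and so occurs as an enantiomeric pair, giving 5 + 1 = 6 stereoisomers in total.

6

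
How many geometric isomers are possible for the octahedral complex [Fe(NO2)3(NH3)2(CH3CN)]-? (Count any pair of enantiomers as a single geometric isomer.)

Systematic placement gives 3 geometric isomers: NO2 mer, NH3 cis; NO2 mer, NH3 trans; NO2 fac, NH3 cis.

3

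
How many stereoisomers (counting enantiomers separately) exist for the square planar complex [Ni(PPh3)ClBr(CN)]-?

3

Systematic placement gives 3 geometric isomers: (Br/Cl trans, CN/PPh3 trans); (Br/PPh3 trans, CN/Cl trans); (Br/CN trans, Cl/PPh3 trans).
Each arrangement has an internal mirror plane or centre of symmetry, so none is chiral.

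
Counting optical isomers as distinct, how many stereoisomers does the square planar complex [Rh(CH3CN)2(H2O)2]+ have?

2

Systematic placement gives 2 geometric isomers: CH3CN cis; CH3CN trans.
Each arrangement has an internal mirror plane or centre of symmetry, so none is chiral.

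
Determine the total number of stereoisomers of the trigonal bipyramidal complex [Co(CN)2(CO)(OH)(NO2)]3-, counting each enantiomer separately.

In a trigonal bipyramid the two axial positions differ from the three equatorial ones.
Placing the ligands in turn and identifying arrangements related by rotation or reflection leaves 7 distinct geometric isomers.
Of these, 3 lack any improper symmetry element and so occur as enantiomeric pairs, giving 7 + 3 = 10 stereoisomers in total.

10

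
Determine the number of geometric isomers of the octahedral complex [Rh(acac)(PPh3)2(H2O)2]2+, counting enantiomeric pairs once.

3

Each acac is bidentate and must span two cis positions.
Systematic placement gives 3 geometric isomers: PPh3 cis, H2O trans; PPh3 cis, H2O cis (chiral); PPh3 trans, H2O cis.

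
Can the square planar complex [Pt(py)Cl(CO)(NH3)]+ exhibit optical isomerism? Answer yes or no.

no

Working through the distinct placements yields 3 geometric isomers: (CO/NH3 trans, Cl/py trans); (CO/py trans, Cl/NH3 trans); (CO/Cl trans, NH3/py trans).
Each arrangement has an internal mirror plane or centre of symmetry, so none is chiral.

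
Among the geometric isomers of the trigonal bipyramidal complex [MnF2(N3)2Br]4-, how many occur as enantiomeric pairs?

In a trigonal bipyramid the two axial positions differ from the three equatorial ones.
Exhaustive case analysis gives 5 geometric isomers.
One of these lacks any improper symmetry element and so occurs as an enantiomeric pair, giving 5 + 1 = 6 stereoisomers in total.

1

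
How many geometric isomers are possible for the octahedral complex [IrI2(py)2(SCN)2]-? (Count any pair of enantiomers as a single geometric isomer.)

5

The distinct arrangements are (5 in all): I trans, py trans, SCN trans; I trans, py cis, SCN cis; I cis, py trans, SCN cis; I cis, py cis, SCN cis (chiral); I cis, py cis, SCN trans.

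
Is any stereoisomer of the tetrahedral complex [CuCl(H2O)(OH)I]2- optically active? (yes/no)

yes

In a tetrahedral complex all four positions are equivalent and every pair of ligands is adjacent — there is no cis/trans distinction.
Only one geometric arrangement is possible; it has no improper symmetry element, so it exists as a pair of enantiomers (2 stereoisomers).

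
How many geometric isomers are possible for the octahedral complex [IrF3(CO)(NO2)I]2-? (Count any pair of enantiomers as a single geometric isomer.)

4

Working through the distinct placements yields 4 geometric isomers: F mer (3 arrangements); F fac (chiral).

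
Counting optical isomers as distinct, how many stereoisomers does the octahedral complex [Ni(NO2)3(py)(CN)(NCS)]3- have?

5

An octahedron has six vertices in three trans pairs; every non-trans pair is cis.
Systematic placement gives 4 geometric isomers: NO2 mer (3 arrangements); NO2 fac (chiral).
One of these lacks any improper symmetry element and so occurs as an enantiomeric pair, giving 4 + 1 = 5 stereoisomers in total.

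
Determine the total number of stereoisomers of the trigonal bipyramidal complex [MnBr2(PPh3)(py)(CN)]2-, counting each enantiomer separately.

10

In a trigonal bipyramid the two axial positions differ from the three equatorial ones.
Placing the ligands in turn and identifying arrangements related by rotation or reflection leaves 7 distinct geometric isomers.
Of these, 3 lack any improper symmetry element and so occur as enantiomeric pairs, giving 7 + 3 = 10 stereoisomers in total.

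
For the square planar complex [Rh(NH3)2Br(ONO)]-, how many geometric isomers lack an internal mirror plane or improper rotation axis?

In a square planar complex each vertex has one trans partner and two cis neighbours.
The distinct arrangements are (2 in all): NH3 cis; NH3 trans.
Each arrangement has an internal mirror plane or centre of symmetry, so none is chiral.

0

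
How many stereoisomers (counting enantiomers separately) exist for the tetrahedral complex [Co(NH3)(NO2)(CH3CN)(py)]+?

2

Only one geometric arrangement is possible; it has no improper symmetry element, so it exists as a pair of enantiomers (2 stereoisomers).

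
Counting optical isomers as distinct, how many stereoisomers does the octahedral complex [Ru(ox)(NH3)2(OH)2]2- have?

4

An octahedron has six vertices in three trans pairs; every non-trans pair is cis.
Each ox is bidentate and must span two cis positions.
The distinct arrangements are (3 in all): NH3 trans, OH cis; NH3 cis, OH cis (chiral); NH3 cis, OH trans.
One of these lacks any improper symmetry element and so occurs as an enantiomeric pair, giving 3 + 1 = 4 stereoisomers in total.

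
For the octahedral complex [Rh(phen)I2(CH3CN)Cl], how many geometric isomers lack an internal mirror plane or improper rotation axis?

In an octahedral complex each vertex has one trans partner and four cis neighbours.
Each phen is bidentate and must span two cis positions.
Working through the distinct placements yields 4 geometric isomers: I cis (3 arrangements, 2 chiral); I trans.
Of these, 2 lack any improper symmetry element and so occur as enantiomeric pairs, giving 4 + 2 = 6 stereoisomers in total.

2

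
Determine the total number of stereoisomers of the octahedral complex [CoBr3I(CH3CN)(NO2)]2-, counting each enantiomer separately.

5

Systematic placement gives 4 geometric isomers: Br mer (3 arrangements); Br fac (chiral).
One of these lacks any improper symmetry element and so occurs as an enantiomeric pair, giving 4 + 1 = 5 stereoisomers in total.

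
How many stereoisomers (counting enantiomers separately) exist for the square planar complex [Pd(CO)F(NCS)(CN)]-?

A square has two trans pairs of vertices; adjacent vertices are cis.
Working through the distinct placements yields 3 geometric isomers: (CN/F trans, CO/NCS trans); (CN/NCS trans, CO/F trans); (CN/CO trans, F/NCS trans).
Each arrangement has an internal mirror plane or centre of symmetry, so none is chiral.

3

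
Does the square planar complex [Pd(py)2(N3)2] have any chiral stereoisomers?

no

A square has two trans pairs of vertices; adjacent vertices are cis.
Systematic placement gives 2 geometric isomers: py cis; py trans.
Each arrangement has an internal mirror plane or centre of symmetry, so none is chiral.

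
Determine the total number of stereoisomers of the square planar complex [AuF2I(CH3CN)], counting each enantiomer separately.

2

There are 2 geometric isomers: F cis; F trans.
Each arrangement has an internal mirror plane or centre of symmetry, so none is chiral.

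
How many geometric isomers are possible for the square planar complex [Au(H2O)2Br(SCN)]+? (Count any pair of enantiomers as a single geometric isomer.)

A square has two trans pairs of vertices; adjacent vertices are cis.
Systematic placement gives 2 geometric isomers: H2O cis; H2O trans.

2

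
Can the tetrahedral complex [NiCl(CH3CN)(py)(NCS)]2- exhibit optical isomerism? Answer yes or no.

In a tetrahedral complex all four positions are equivalent and every pair of ligands is adjacent — there is no cis/trans distinction.
Only one geometric arrangement is possible; it has no improper symmetry element, so it exists as a pair of enantiomers (2 stereoisomers).

yes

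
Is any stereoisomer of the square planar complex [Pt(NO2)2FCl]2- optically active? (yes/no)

no

The distinct arrangements are (2 in all): NO2 cis; NO2 trans.
Each arrangement has an internal mirror plane or centre of symmetry, so none is chiral.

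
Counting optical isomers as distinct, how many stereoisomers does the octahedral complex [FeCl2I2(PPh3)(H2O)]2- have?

In an octahedral complex each vertex has one trans partner and four cis neighbours.
Systematic placement gives 6 geometric isomers: Cl trans, I cis; Cl trans, I trans; Cl cis, I cis (3 arrangements, 2 chiral); Cl cis, I trans.
Of these, 2 lack any improper symmetry element and so occur as enantiomeric pairs, giving 6 + 2 = 8 stereoisomers in total.

8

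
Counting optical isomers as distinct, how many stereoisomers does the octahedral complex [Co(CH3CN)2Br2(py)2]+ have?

In an octahedral complex each vertex has one trans partner and four cis neighbours.
The distinct arrangements are (5 in all): CH3CN trans, Br trans, py trans; CH3CN cis, Br trans, py cis; CH3CN cis, Br cis, py trans; CH3CN cis, Br cis, py cis (chiral); CH3CN trans, Br cis, py cis.
One of these lacks any improper symmetry element and so occurs as an enantiomeric pair, giving 5 + 1 = 6 stereoisomers in total.

6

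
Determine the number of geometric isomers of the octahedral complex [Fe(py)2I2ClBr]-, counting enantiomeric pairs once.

There are 6 geometric isomers: py trans, I trans; py cis, I cis (3 arrangements, 2 chiral); py trans, I cis; py cis, I trans.

6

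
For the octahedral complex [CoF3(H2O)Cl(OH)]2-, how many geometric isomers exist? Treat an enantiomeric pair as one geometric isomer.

There are 4 geometric isomers: F mer (3 arrangements); F fac (chiral).

4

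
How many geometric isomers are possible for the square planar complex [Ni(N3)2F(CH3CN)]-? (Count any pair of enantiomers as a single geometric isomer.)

In a square planar complex each vertex has one trans partner and two cis neighbours.
The distinct arrangements are (2 in all): N3 cis; N3 trans.

2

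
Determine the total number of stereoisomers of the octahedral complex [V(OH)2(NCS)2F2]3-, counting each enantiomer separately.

6

The distinct arrangements are (5 in all): OH trans, NCS trans, F trans; OH cis, NCS cis, F trans; OH trans, NCS cis, F cis; OH cis, NCS cis, F cis (chiral); OH cis, NCS trans, F cis.
One of these lacks any improper symmetry element and so occurs as an enantiomeric pair, giving 5 + 1 = 6 stereoisomers in total.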